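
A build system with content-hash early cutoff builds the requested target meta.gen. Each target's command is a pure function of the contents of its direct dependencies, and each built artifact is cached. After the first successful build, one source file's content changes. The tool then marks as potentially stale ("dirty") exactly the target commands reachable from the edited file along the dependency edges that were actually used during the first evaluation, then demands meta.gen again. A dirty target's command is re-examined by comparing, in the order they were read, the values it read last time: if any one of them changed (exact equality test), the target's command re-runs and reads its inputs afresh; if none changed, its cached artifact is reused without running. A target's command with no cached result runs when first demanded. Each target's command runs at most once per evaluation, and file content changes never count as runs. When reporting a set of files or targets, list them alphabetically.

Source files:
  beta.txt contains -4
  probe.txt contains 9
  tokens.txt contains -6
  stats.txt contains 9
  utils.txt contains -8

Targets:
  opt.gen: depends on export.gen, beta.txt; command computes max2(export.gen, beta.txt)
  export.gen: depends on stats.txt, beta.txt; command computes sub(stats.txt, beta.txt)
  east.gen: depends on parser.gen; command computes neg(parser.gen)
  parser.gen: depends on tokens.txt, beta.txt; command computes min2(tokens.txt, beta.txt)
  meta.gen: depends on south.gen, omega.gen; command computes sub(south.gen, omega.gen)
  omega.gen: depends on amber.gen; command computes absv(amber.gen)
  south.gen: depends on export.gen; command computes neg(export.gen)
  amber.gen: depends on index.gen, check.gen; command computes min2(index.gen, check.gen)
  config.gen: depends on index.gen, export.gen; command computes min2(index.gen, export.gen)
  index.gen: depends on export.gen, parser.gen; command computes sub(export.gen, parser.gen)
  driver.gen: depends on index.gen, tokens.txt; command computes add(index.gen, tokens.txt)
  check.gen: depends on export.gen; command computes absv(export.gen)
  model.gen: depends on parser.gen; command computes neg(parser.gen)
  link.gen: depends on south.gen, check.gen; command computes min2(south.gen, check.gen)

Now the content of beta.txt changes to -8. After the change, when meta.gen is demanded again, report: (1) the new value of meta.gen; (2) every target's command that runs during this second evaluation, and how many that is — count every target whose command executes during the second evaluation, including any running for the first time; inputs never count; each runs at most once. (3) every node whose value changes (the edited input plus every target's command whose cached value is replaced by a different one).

New value of meta.gen: -34.
Target commands that run: amber.gen, check.gen, export.gen, index.gen, meta.gen, omega.gen, parser.gen, south.gen — 8 in total.
Values that change: amber.gen, beta.txt, check.gen, export.gen, index.gen, meta.gen, omega.gen, parser.gen, south.gen.

First evaluation (everything demanded from the output):
  export.gen = sub(9, -4) = 13
  check.gen = absv(13) = 13
  parser.gen = min2(-6, -4) = -6
  index.gen = sub(13, -6) = 19
  amber.gen = min2(19, 13) = 13
  omega.gen = absv(13) = 13
  south.gen = neg(13) = -13
  meta.gen = sub(-13, 13) = -26

Propagation after the edit:
  export.gen: runs — beta.txt -4->-8; result 17.
  check.gen: runs — export.gen 13->17; result 17.
  parser.gen: runs — beta.txt -4->-8; result -8.
  index.gen: runs — export.gen 13->17; parser.gen -6->-8; result 25.
  amber.gen: runs — index.gen 19->25; check.gen 13->17; result 17.
  omega.gen: runs — amber.gen 13->17; result 17.
  south.gen: runs — export.gen 13->17; result -17.
  meta.gen: runs — south.gen -13->-17; omega.gen 13->17; result -34.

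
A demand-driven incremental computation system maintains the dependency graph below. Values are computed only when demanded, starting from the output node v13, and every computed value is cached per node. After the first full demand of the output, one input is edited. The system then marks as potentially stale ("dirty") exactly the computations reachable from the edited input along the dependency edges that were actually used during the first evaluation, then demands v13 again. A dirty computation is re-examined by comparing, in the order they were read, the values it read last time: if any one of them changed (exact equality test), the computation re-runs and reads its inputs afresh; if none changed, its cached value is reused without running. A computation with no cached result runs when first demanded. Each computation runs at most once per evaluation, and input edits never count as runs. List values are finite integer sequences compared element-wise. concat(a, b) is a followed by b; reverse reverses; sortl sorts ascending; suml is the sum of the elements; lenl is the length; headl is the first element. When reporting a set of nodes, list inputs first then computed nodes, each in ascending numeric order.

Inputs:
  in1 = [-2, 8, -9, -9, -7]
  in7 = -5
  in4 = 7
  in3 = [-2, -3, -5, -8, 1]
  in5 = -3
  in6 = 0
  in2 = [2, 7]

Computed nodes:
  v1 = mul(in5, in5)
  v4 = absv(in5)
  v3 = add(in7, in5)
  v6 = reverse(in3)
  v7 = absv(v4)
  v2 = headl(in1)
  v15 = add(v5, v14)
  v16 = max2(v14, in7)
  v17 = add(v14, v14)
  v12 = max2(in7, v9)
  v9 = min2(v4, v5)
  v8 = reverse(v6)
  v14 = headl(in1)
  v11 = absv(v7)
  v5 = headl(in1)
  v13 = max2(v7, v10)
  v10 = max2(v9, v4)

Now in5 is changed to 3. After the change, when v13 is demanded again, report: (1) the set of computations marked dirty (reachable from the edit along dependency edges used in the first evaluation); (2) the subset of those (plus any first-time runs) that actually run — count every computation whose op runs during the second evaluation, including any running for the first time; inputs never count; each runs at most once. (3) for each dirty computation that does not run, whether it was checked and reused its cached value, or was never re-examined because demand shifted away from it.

First evaluation (everything demanded from the output):
  v4 = absv(-3) = 3
  v5 = headl([-2, 8, -9, -9, -7]) = -2
  v7 = absv(3) = 3
  v9 = min2(3, -2) = -2
  v10 = max2(-2, 3) = 3
  v13 = max2(3, 3) = 3

Propagation after the edit:
  v4: runs — in5 -3->3; result 3 (same value as before).
  v7: checked — values it read are unchanged (v4 unchanged); reused cached 3 without running.
  v9: checked — values it read are unchanged (v4 unchanged, v5 unchanged); reused cached -2 without running.
  v10: checked — values it read are unchanged (v9 unchanged, v4 unchanged); reused cached 3 without running.
  v13: checked — values it read are unchanged (v7 unchanged, v10 unchanged); reused cached 3 without running.

Key observation: the change is absorbed at v4 — it re-runs but produces the same value, and the output's value is unchanged.

Marked dirty: v4, v7, v9, v10, v13.
Computations that run: v4 — 1 in total.
Checked but reused from cache: v7, v9, v10, v13.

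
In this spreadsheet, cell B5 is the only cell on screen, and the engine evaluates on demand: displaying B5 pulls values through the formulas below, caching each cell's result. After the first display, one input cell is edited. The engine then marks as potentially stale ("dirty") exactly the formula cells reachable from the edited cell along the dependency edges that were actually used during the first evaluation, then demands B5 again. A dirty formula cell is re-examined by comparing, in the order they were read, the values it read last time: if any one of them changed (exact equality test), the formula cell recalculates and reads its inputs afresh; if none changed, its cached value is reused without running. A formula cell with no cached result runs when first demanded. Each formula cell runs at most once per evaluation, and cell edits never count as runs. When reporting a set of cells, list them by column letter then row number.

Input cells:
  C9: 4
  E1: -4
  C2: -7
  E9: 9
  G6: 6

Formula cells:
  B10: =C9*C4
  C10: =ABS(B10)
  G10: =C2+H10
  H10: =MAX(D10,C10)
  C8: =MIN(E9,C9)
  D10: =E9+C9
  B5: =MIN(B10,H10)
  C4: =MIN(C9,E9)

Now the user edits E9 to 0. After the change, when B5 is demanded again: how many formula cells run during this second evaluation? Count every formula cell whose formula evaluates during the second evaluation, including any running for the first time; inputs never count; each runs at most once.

Initial pass — values computed on the first demand:
  C4 = MIN(4, 9) = 4
  B10 = 4 * 4 = 16
  C10 = ABS(16) = 16
  D10 = 9 + 4 = 13
  H10 = MAX(13, 16) = 16
  B5 = MIN(16, 16) = 16

Second demand — change propagation:
  C4: re-runs because E9 9->0; new result 0.
  B10: re-runs because C4 4->0; new result 0.
  C10: re-runs because B10 16->0; new result 0.
  D10: re-runs because E9 9->0; new result 4.
  H10: re-runs because D10 13->4; C10 16->0; new result 4.
  B5: re-runs because B10 16->0; H10 16->4; new result 0.

Run set: B5, B10, C4, C10, D10, H10 (6 run).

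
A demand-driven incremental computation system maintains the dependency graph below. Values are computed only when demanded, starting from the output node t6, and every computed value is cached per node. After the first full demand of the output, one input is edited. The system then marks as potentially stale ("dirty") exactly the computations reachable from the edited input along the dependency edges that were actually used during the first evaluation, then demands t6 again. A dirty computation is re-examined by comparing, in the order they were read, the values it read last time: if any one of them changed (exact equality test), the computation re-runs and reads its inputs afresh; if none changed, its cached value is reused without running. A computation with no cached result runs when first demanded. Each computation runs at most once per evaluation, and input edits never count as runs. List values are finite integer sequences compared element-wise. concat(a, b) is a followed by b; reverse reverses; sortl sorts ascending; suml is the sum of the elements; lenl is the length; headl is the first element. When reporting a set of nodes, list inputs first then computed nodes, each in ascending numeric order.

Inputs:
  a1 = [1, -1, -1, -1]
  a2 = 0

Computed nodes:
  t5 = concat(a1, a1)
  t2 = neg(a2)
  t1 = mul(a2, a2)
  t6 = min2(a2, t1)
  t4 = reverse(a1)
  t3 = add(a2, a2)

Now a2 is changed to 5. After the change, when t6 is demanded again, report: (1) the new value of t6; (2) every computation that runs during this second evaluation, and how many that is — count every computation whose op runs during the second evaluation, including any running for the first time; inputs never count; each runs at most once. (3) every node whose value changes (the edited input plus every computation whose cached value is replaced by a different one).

First evaluation (everything demanded from the output):
  t1 = mul(0, 0) = 0
  t6 = min2(0, 0) = 0

Propagation after the edit:
  t1: runs — a2 0->5; a2 0->5; result 25.
  t6: runs — a2 0->5; t1 0->25; result 5.

New value of t6: 5.
Computations that run: t1, t6 — 2 in total.
Values that change: a2, t1, t6.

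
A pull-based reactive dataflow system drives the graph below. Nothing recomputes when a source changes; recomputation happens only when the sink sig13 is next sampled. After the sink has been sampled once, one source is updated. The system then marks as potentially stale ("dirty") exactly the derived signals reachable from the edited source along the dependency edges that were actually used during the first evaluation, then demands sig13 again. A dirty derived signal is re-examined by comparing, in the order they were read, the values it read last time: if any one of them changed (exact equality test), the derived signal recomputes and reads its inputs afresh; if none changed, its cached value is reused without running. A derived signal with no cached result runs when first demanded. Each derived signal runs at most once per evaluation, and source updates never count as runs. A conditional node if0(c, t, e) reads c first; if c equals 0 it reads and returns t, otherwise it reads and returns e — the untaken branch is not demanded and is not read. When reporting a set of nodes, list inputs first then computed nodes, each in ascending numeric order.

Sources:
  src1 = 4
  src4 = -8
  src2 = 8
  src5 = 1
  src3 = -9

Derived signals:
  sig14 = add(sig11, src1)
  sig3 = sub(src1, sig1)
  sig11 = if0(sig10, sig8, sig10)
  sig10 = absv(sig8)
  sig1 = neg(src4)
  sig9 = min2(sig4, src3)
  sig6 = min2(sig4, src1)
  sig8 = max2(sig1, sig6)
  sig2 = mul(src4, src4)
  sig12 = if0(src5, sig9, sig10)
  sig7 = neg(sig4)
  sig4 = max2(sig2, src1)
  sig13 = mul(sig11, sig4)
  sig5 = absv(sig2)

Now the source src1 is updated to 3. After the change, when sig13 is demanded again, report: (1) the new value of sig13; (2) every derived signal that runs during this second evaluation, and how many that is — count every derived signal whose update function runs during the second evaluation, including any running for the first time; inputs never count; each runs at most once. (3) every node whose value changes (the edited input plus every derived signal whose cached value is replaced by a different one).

New value of sig13: 512.
Derived signals that run: sig4, sig6, sig8 — 3 in total.
Values that change: src1, sig6.
Key observation: the cutoff stops propagation at sig10 — its inputs' values are unchanged, so it reuses its cache.

First evaluation (everything demanded from the output):
  sig1 = neg(-8) = 8
  sig2 = mul(-8, -8) = 64
  sig4 = max2(64, 4) = 64
  sig6 = min2(64, 4) = 4
  sig8 = max2(8, 4) = 8
  sig10 = absv(8) = 8
  sig11 = if0(sig10=8 -> else branch sig10) = 8
  sig13 = mul(8, 64) = 512

Propagation after the edit:
  sig4: runs — src1 4->3; result 64 (same value as before).
  sig6: runs — src1 4->3; result 3.
  sig8: runs — sig6 4->3; result 8 (same value as before).
  sig10: checked — values it read are unchanged (sig8 unchanged); reused cached 8 without running.
  sig11: checked — values it read are unchanged (sig10 unchanged, sig10 unchanged); reused cached 8 without running.
  sig13: checked — values it read are unchanged (sig11 unchanged, sig4 unchanged); reused cached 512 without running.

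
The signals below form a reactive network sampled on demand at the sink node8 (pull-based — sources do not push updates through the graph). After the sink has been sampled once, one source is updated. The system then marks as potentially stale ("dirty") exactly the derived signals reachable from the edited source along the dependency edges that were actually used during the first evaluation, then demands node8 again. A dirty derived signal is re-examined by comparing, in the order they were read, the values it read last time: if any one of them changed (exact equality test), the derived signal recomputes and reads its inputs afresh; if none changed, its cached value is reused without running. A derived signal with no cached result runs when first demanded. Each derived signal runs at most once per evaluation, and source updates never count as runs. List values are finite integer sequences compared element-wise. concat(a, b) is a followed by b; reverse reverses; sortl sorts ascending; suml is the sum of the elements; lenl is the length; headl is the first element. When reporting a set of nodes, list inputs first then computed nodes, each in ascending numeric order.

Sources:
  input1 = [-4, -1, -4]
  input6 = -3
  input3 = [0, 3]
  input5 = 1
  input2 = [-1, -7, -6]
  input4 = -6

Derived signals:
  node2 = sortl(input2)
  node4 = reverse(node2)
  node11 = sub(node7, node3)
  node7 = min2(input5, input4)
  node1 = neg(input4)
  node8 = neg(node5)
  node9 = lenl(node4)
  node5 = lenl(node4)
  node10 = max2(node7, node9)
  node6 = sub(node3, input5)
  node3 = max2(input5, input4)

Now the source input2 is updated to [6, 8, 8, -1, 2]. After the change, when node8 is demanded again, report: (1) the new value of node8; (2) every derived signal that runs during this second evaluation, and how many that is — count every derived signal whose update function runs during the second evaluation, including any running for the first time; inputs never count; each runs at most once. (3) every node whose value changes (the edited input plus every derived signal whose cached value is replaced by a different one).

Initial pass — values computed on the first demand:
  node2 = sortl([-1, -7, -6]) = [-7, -6, -1]
  node4 = reverse([-7, -6, -1]) = [-1, -6, -7]
  node5 = lenl([-1, -6, -7]) = 3
  node8 = neg(3) = -3

Second demand — change propagation:
  node2: re-runs because input2 [-1, -7, -6]->[6, 8, 8, -1, 2]; new result [-1, 2, 6, 8, 8].
  node4: re-runs because node2 [-7, -6, -1]->[-1, 2, 6, 8, 8]; new result [8, 8, 6, 2, -1].
  node5: re-runs because node4 [-1, -6, -7]->[8, 8, 6, 2, -1]; new result 5.
  node8: re-runs because node5 3->5; new result -5.

node8 now evaluates to -5.
Run set: node2, node4, node5, node8 (4 run).
Changed values: input2, node2, node4, node5, node8.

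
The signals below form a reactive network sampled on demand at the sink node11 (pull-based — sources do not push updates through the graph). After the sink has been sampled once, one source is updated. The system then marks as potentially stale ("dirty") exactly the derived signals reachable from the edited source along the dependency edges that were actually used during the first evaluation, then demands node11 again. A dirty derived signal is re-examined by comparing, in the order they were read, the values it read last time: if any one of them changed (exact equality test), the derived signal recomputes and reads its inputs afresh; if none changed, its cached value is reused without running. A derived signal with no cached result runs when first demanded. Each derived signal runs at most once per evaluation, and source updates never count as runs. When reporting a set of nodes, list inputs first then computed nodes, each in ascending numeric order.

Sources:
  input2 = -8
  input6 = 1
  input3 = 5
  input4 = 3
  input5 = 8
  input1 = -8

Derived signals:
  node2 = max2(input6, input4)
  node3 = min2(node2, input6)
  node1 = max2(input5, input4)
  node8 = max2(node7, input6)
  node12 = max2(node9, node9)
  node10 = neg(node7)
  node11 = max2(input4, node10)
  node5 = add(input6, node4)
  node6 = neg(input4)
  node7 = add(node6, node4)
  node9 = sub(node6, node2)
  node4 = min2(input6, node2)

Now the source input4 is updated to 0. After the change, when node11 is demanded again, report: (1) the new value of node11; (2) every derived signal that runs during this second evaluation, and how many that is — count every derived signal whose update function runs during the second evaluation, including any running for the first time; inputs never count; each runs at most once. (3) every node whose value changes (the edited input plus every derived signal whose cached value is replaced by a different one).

Initial pass — values computed on the first demand:
  node2 = max2(1, 3) = 3
  node4 = min2(1, 3) = 1
  node6 = neg(3) = -3
  node7 = add(-3, 1) = -2
  node10 = neg(-2) = 2
  node11 = max2(3, 2) = 3

Second demand — change propagation:
  node2: re-runs because input4 3->0; new result 1.
  node4: re-runs because node2 3->1; new result 1 (unchanged).
  node6: re-runs because input4 3->0; new result 0.
  node7: re-runs because node6 -3->0; new result 1.
  node10: re-runs because node7 -2->1; new result -1.
  node11: re-runs because input4 3->0; node10 2->-1; new result 0.

node11 now evaluates to 0.
Run set: node2, node4, node6, node7, node10, node11 (6 run).
Changed values: input4, node2, node6, node7, node10, node11.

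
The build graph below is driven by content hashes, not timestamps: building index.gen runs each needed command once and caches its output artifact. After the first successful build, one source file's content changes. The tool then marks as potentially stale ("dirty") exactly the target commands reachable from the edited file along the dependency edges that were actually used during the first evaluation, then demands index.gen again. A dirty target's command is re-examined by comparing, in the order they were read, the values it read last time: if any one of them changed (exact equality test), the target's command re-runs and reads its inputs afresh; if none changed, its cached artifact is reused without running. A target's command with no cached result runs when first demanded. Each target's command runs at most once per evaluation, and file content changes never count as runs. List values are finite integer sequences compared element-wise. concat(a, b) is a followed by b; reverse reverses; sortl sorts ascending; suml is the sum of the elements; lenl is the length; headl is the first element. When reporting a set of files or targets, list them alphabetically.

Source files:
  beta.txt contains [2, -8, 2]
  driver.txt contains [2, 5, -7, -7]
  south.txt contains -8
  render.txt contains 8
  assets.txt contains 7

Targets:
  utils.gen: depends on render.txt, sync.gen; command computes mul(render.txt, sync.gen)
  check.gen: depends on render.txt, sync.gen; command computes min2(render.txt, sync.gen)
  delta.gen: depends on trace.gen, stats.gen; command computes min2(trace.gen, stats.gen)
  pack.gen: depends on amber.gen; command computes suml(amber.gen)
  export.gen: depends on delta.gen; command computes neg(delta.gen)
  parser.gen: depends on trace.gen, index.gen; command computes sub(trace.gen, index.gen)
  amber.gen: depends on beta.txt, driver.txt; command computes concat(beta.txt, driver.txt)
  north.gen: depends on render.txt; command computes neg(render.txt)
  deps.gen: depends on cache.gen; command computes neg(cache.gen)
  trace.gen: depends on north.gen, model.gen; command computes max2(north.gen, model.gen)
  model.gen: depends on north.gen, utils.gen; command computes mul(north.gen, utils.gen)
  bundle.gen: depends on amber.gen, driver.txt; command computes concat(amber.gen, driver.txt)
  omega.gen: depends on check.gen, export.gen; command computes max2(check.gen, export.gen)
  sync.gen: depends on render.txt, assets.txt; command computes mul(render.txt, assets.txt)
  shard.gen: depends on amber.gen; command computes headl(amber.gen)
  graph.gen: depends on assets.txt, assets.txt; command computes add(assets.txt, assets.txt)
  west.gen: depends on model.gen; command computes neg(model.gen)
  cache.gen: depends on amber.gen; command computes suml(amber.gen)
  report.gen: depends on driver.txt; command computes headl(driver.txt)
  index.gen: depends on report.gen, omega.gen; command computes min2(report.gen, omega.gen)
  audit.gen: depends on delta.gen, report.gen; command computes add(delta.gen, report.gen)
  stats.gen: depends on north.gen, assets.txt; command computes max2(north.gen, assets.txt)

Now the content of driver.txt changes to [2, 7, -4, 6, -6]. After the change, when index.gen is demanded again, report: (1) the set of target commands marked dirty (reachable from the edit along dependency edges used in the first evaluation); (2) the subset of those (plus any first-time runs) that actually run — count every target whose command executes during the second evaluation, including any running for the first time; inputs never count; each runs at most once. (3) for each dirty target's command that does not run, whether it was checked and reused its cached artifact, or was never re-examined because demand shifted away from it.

Initial pass — values computed on the first demand:
  north.gen = neg(8) = -8
  report.gen = headl([2, 5, -7, -7]) = 2
  stats.gen = max2(-8, 7) = 7
  sync.gen = mul(8, 7) = 56
  check.gen = min2(8, 56) = 8
  utils.gen = mul(8, 56) = 448
  model.gen = mul(-8, 448) = -3584
  trace.gen = max2(-8, -3584) = -8
  delta.gen = min2(-8, 7) = -8
  export.gen = neg(-8) = 8
  omega.gen = max2(8, 8) = 8
  index.gen = min2(2, 8) = 2

Second demand — change propagation:
  report.gen: re-runs because driver.txt [2, 5, -7, -7]->[2, 7, -4, 6, -6]; new result 2 (unchanged).
  index.gen: re-examined; everything it read last time is the same (report.gen unchanged, omega.gen unchanged) — cache 2 kept, no run.

The important point: report.gen recomputes to an identical value, and the output ends up unchanged.

Dirty set: index.gen, report.gen.
Run set: report.gen (1 run).
Re-examined without running (cache reused): index.gen.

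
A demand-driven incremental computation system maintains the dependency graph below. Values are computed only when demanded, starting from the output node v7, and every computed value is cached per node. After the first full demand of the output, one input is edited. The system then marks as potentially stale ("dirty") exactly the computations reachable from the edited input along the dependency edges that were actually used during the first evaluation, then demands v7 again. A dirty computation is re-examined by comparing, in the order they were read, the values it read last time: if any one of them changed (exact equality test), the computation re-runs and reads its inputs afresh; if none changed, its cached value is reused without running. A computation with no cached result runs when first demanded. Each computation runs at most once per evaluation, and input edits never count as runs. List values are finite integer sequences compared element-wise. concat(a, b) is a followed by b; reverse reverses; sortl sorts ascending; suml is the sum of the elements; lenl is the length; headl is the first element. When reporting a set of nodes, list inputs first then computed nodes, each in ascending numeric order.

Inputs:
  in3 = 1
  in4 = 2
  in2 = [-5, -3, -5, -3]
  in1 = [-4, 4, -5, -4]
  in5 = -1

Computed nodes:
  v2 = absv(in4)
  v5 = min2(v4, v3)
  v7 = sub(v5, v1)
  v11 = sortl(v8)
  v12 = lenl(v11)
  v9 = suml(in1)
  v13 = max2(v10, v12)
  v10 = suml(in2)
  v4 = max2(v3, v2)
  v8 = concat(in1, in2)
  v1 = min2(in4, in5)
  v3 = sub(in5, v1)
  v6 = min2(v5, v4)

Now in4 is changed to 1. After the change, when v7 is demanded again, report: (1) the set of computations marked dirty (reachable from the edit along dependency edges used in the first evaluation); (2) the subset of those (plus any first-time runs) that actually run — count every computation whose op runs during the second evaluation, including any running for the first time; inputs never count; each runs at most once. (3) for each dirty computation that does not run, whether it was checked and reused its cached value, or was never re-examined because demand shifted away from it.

First evaluation (everything demanded from the output):
  v1 = min2(2, -1) = -1
  v2 = absv(2) = 2
  v3 = sub(-1, -1) = 0
  v4 = max2(0, 2) = 2
  v5 = min2(2, 0) = 0
  v7 = sub(0, -1) = 1

Propagation after the edit:
  v1: runs — in4 2->1; result -1 (same value as before).
  v2: runs — in4 2->1; result 1.
  v3: checked — values it read are unchanged (in5 unchanged, v1 unchanged); reused cached 0 without running.
  v4: runs — v2 2->1; result 1.
  v5: runs — v4 2->1; result 0 (same value as before).
  v7: checked — values it read are unchanged (v5 unchanged, v1 unchanged); reused cached 1 without running.

Key observation: the cutoff stops propagation at v3 — its inputs' values are unchanged, so it reuses its cache.

Marked dirty: v1, v2, v3, v4, v5, v7.
Computations that run: v1, v2, v4, v5 — 4 in total.
Checked but reused from cache: v3, v7.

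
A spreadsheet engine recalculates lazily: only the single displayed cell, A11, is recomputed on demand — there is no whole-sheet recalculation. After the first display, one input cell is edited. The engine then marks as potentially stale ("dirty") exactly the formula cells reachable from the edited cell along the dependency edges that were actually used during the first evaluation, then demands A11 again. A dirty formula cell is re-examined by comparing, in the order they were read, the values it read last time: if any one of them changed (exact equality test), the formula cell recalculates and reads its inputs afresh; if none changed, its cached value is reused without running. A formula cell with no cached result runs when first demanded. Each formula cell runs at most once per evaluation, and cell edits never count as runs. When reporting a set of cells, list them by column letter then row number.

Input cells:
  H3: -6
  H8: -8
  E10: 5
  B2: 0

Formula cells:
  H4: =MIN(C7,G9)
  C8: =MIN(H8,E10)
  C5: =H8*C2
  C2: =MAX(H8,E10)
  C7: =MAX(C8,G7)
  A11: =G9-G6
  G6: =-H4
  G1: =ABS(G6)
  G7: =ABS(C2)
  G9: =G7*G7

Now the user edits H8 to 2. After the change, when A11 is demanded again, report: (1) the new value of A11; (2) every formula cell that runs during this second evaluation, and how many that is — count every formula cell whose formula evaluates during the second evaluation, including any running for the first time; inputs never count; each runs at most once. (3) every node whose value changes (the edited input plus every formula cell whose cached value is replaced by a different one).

New value of A11: 30.
Formula cells that run: C2, C7, C8 — 3 in total.
Values that change: C8, H8.
Key observation: the cutoff stops propagation at G7 — its inputs' values are unchanged, so it reuses its cache.

First evaluation (everything demanded from the output):
  C2 = MAX(-8, 5) = 5
  C8 = MIN(-8, 5) = -8
  G7 = ABS(5) = 5
  C7 = MAX(-8, 5) = 5
  G9 = 5 * 5 = 25
  H4 = MIN(5, 25) = 5
  G6 = -(5) = -5
  A11 = 25 - -5 = 30

Propagation after the edit:
  C2: runs — H8 -8->2; result 5 (same value as before).
  C8: runs — H8 -8->2; result 2.
  G7: checked — values it read are unchanged (C2 unchanged); reused cached 5 without running.
  C7: runs — C8 -8->2; result 5 (same value as before).
  G9: checked — values it read are unchanged (G7 unchanged, G7 unchanged); reused cached 25 without running.
  H4: checked — values it read are unchanged (C7 unchanged, G9 unchanged); reused cached 5 without running.
  G6: checked — values it read are unchanged (H4 unchanged); reused cached -5 without running.
  A11: checked — values it read are unchanged (G9 unchanged, G6 unchanged); reused cached 30 without running.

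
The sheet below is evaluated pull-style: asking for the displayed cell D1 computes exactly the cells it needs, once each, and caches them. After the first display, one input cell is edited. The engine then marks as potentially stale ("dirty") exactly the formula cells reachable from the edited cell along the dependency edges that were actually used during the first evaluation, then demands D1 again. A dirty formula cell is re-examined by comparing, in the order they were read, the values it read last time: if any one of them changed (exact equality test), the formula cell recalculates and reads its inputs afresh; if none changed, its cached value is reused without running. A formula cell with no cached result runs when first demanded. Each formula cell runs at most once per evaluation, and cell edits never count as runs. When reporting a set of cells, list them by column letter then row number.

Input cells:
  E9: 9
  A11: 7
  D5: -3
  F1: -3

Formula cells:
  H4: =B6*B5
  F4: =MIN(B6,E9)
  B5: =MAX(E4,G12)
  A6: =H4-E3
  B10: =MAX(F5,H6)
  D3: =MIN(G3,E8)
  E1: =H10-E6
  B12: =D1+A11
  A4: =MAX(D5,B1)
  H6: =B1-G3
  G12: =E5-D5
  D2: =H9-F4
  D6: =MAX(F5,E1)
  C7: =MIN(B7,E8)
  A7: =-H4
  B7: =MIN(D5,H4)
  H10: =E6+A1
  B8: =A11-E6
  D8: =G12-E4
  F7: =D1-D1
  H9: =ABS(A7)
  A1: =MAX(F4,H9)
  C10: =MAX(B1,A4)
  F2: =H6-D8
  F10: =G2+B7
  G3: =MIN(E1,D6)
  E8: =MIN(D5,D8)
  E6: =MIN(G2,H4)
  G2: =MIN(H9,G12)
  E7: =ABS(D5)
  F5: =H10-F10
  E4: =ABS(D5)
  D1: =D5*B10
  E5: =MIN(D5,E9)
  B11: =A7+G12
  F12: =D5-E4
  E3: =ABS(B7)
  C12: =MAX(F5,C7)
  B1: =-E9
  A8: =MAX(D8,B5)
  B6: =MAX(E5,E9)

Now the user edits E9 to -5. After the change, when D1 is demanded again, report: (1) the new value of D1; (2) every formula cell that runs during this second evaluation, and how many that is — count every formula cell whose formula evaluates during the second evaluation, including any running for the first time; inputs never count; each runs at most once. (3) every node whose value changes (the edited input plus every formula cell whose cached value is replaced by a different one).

First demand of the output computes:
  B1 = -(9) = -9
  E4 = ABS(-3) = 3
  E5 = MIN(-3, 9) = -3
  B6 = MAX(-3, 9) = 9
  F4 = MIN(9, 9) = 9
  G12 = -3 - -3 = 0
  B5 = MAX(3, 0) = 3
  H4 = 9 * 3 = 27
  A7 = -(27) = -27
  B7 = MIN(-3, 27) = -3
  H9 = ABS(-27) = 27
  A1 = MAX(9, 27) = 27
  G2 = MIN(27, 0) = 0
  E6 = MIN(0, 27) = 0
  F10 = 0 + -3 = -3
  H10 = 0 + 27 = 27
  E1 = 27 - 0 = 27
  F5 = 27 - -3 = 30
  D6 = MAX(30, 27) = 30
  G3 = MIN(27, 30) = 27
  H6 = -9 - 27 = -36
  B10 = MAX(30, -36) = 30
  D1 = -3 * 30 = -90

After the edit, cleaning proceeds:
  B1: a read changed (E9 9->-5) — executes, giving 5.
  E5: a read changed (E9 9->-5) — executes, giving -5.
  B6: a read changed (E5 -3->-5; E9 9->-5) — executes, giving -5.
  F4: a read changed (B6 9->-5; E9 9->-5) — executes, giving -5.
  G12: a read changed (E5 -3->-5) — executes, giving -2.
  B5: a read changed (G12 0->-2) — executes, giving 3 — identical to its old value.
  H4: a read changed (B6 9->-5) — executes, giving -15.
  A7: a read changed (H4 27->-15) — executes, giving 15.
  B7: a read changed (H4 27->-15) — executes, giving -15.
  H9: a read changed (A7 -27->15) — executes, giving 15.
  A1: a read changed (F4 9->-5; H9 27->15) — executes, giving 15.
  G2: a read changed (H9 27->15; G12 0->-2) — executes, giving -2.
  E6: a read changed (G2 0->-2; H4 27->-15) — executes, giving -15.
  F10: a read changed (G2 0->-2; B7 -3->-15) — executes, giving -17.
  H10: a read changed (E6 0->-15; A1 27->15) — executes, giving 0.
  E1: a read changed (H10 27->0; E6 0->-15) — executes, giving 15.
  F5: a read changed (H10 27->0; F10 -3->-17) — executes, giving 17.
  D6: a read changed (F5 30->17; E1 27->15) — executes, giving 17.
  G3: a read changed (E1 27->15; D6 30->17) — executes, giving 15.
  H6: a read changed (B1 -9->5; G3 27->15) — executes, giving -10.
  B10: a read changed (F5 30->17; H6 -36->-10) — executes, giving 17.
  D1: a read changed (B10 30->17) — executes, giving -51.

Demanding D1 again yields -51.
22 formula cells run: A1, A7, B1, B5, B6, B7, B10, D1, D6, E1, E5, E6, F4, F5, F10, G2, G3, G12, H4, H6, H9, H10.
The nodes whose values change: A1, A7, B1, B6, B7, B10, D1, D6, E1, E5, E6, E9, F4, F5, F10, G2, G3, G12, H4, H6, H9, H10.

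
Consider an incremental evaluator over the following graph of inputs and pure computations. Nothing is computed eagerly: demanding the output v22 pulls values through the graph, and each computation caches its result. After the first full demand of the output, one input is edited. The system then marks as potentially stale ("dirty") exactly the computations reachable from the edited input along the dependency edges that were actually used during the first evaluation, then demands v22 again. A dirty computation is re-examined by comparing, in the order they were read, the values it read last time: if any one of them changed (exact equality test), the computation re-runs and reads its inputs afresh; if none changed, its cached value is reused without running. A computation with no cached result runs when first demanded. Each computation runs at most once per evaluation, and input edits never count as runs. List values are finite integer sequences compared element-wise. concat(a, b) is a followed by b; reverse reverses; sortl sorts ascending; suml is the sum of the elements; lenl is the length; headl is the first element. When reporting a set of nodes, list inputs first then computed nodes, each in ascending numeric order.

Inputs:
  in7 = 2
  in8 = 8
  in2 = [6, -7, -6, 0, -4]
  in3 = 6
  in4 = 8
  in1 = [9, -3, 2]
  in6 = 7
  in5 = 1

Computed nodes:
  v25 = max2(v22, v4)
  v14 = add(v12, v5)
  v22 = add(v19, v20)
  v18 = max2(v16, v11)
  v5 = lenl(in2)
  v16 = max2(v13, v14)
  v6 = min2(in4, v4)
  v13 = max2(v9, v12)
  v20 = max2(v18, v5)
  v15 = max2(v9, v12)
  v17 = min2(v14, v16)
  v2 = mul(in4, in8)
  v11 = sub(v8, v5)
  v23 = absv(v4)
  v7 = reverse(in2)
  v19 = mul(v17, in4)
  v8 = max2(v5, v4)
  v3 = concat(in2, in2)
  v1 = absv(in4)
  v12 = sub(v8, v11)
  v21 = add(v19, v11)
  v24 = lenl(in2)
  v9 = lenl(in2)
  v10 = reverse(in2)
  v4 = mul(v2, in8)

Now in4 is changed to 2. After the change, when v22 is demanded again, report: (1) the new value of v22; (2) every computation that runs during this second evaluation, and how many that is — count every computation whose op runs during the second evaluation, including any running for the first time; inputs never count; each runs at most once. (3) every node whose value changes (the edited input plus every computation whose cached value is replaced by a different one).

v22 now evaluates to 143.
Run set: v2, v4, v8, v11, v12, v18, v19, v20, v22 (9 run).
Changed values: in4, v2, v4, v8, v11, v18, v19, v20, v22.
The important point: at v13 every value read last time is unchanged, so the dirty flag clears without a run.

Initial pass — values computed on the first demand:
  v2 = mul(8, 8) = 64
  v4 = mul(64, 8) = 512
  v5 = lenl([6, -7, -6, 0, -4]) = 5
  v8 = max2(5, 512) = 512
  v9 = lenl([6, -7, -6, 0, -4]) = 5
  v11 = sub(512, 5) = 507
  v12 = sub(512, 507) = 5
  v13 = max2(5, 5) = 5
  v14 = add(5, 5) = 10
  v16 = max2(5, 10) = 10
  v17 = min2(10, 10) = 10
  v18 = max2(10, 507) = 507
  v19 = mul(10, 8) = 80
  v20 = max2(507, 5) = 507
  v22 = add(80, 507) = 587

Second demand — change propagation:
  v2: re-runs because in4 8->2; new result 16.
  v4: re-runs because v2 64->16; new result 128.
  v8: re-runs because v4 512->128; new result 128.
  v11: re-runs because v8 512->128; new result 123.
  v12: re-runs because v8 512->128; v11 507->123; new result 5 (unchanged).
  v13: re-examined; everything it read last time is the same (v9 unchanged, v12 unchanged) — cache 5 kept, no run.
  v14: re-examined; everything it read last time is the same (v12 unchanged, v5 unchanged) — cache 10 kept, no run.
  v16: re-examined; everything it read last time is the same (v13 unchanged, v14 unchanged) — cache 10 kept, no run.
  v17: re-examined; everything it read last time is the same (v14 unchanged, v16 unchanged) — cache 10 kept, no run.
  v18: re-runs because v11 507->123; new result 123.
  v19: re-runs because in4 8->2; new result 20.
  v20: re-runs because v18 507->123; new result 123.
  v22: re-runs because v19 80->20; v20 507->123; new result 143.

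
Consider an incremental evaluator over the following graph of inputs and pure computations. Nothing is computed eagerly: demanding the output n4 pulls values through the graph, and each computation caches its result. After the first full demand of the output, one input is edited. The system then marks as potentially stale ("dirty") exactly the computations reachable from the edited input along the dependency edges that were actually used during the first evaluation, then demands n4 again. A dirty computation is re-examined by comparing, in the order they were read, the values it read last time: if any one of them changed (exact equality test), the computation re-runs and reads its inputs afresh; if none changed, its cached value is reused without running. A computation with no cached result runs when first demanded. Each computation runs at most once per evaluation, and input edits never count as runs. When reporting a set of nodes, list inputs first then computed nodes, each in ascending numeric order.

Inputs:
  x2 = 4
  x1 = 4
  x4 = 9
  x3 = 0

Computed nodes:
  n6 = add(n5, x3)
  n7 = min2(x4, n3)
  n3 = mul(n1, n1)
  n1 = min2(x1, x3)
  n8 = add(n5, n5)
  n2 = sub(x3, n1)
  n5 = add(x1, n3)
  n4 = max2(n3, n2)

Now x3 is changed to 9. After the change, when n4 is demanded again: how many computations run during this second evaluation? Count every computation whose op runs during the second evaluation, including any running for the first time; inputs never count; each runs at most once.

Initial pass — values computed on the first demand:
  n1 = min2(4, 0) = 0
  n2 = sub(0, 0) = 0
  n3 = mul(0, 0) = 0
  n4 = max2(0, 0) = 0

Second demand — change propagation:
  n1: re-runs because x3 0->9; new result 4.
  n2: re-runs because x3 0->9; n1 0->4; new result 5.
  n3: re-runs because n1 0->4; n1 0->4; new result 16.
  n4: re-runs because n3 0->16; n2 0->5; new result 16.

Run set: n1, n2, n3, n4 (4 run).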